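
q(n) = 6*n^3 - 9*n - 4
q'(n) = 18*n^2 - 9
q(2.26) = 44.92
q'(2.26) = 82.94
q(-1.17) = -3.08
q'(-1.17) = 15.64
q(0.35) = -6.89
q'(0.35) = -6.80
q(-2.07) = -38.59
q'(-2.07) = 68.13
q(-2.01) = -34.63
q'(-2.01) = 63.72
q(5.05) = 723.28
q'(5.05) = 450.04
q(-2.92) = -127.10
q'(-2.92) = 144.48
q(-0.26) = -1.77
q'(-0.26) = -7.78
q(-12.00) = -10264.00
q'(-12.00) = 2583.00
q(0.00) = -4.00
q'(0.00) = -9.00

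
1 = 1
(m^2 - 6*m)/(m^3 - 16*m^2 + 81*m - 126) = m/(m^2 - 10*m + 21)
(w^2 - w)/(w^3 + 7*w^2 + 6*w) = (w - 1)/(w^2 + 7*w + 6)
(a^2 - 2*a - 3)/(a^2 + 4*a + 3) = (a - 3)/(a + 3)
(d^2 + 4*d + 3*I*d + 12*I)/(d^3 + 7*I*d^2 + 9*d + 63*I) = (d + 4)/(d^2 + 4*I*d + 21)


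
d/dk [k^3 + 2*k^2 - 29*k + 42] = 3*k^2 + 4*k - 29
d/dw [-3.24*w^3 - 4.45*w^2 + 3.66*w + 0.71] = -9.72*w^2 - 8.9*w + 3.66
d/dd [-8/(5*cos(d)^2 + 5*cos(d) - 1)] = -40*(2*cos(d) + 1)*sin(d)/(5*cos(d)^2 + 5*cos(d) - 1)^2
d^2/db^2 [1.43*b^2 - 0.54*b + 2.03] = 2.86000000000000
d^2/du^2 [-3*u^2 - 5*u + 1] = -6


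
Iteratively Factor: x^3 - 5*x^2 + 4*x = (x - 1)*(x^2 - 4*x) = x*(x - 1)*(x - 4)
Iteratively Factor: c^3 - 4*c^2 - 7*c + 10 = (c - 1)*(c^2 - 3*c - 10) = (c - 5)*(c - 1)*(c + 2)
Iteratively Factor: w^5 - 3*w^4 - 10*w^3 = (w)*(w^4 - 3*w^3 - 10*w^2) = w*(w - 5)*(w^3 + 2*w^2) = w^2*(w - 5)*(w^2 + 2*w) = w^2*(w - 5)*(w + 2)*(w)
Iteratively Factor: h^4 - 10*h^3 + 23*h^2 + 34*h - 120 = (h - 5)*(h^3 - 5*h^2 - 2*h + 24) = (h - 5)*(h - 3)*(h^2 - 2*h - 8) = (h - 5)*(h - 4)*(h - 3)*(h + 2)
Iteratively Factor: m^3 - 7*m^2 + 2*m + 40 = (m + 2)*(m^2 - 9*m + 20) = (m - 5)*(m + 2)*(m - 4)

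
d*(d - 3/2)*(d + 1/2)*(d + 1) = d^4 - 7*d^2/4 - 3*d/4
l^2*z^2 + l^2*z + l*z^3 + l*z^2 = z*(l + z)*(l*z + l)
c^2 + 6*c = c*(c + 6)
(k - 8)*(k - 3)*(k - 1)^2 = k^4 - 13*k^3 + 47*k^2 - 59*k + 24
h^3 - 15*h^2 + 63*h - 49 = (h - 7)^2*(h - 1)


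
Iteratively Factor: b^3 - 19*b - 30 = (b - 5)*(b^2 + 5*b + 6) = (b - 5)*(b + 3)*(b + 2)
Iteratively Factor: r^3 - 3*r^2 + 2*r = (r - 2)*(r^2 - r) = r*(r - 2)*(r - 1)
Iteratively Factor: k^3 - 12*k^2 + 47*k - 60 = (k - 4)*(k^2 - 8*k + 15) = (k - 4)*(k - 3)*(k - 5)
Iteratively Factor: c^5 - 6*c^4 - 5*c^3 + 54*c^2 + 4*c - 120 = (c - 2)*(c^4 - 4*c^3 - 13*c^2 + 28*c + 60) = (c - 2)*(c + 2)*(c^3 - 6*c^2 - c + 30) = (c - 2)*(c + 2)^2*(c^2 - 8*c + 15) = (c - 3)*(c - 2)*(c + 2)^2*(c - 5)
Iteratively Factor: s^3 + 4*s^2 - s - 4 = (s + 4)*(s^2 - 1) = (s + 1)*(s + 4)*(s - 1)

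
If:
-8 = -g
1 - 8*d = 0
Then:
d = 1/8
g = 8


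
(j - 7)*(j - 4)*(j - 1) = j^3 - 12*j^2 + 39*j - 28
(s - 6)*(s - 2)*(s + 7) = s^3 - s^2 - 44*s + 84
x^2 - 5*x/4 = x*(x - 5/4)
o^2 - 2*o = o*(o - 2)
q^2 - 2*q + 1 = (q - 1)^2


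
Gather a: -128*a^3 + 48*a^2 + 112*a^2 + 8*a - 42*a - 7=-128*a^3 + 160*a^2 - 34*a - 7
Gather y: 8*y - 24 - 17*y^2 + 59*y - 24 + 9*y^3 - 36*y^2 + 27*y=9*y^3 - 53*y^2 + 94*y - 48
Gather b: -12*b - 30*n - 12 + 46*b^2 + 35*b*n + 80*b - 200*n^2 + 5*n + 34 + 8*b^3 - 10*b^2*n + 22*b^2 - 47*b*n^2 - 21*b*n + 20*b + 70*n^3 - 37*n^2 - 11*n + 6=8*b^3 + b^2*(68 - 10*n) + b*(-47*n^2 + 14*n + 88) + 70*n^3 - 237*n^2 - 36*n + 28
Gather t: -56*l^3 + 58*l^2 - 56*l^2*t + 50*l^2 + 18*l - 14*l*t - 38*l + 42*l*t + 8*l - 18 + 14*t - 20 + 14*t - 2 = -56*l^3 + 108*l^2 - 12*l + t*(-56*l^2 + 28*l + 28) - 40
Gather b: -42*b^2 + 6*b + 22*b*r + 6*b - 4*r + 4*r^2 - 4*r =-42*b^2 + b*(22*r + 12) + 4*r^2 - 8*r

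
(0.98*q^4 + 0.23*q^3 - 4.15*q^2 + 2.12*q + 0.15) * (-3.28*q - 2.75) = -3.2144*q^5 - 3.4494*q^4 + 12.9795*q^3 + 4.4589*q^2 - 6.322*q - 0.4125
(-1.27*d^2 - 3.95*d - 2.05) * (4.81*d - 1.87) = -6.1087*d^3 - 16.6246*d^2 - 2.474*d + 3.8335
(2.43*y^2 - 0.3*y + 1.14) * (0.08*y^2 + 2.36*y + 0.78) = 0.1944*y^4 + 5.7108*y^3 + 1.2786*y^2 + 2.4564*y + 0.8892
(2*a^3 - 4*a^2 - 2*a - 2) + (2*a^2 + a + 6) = 2*a^3 - 2*a^2 - a + 4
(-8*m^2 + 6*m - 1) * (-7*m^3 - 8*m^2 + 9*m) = 56*m^5 + 22*m^4 - 113*m^3 + 62*m^2 - 9*m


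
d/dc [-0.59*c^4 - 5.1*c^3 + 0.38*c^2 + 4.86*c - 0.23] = -2.36*c^3 - 15.3*c^2 + 0.76*c + 4.86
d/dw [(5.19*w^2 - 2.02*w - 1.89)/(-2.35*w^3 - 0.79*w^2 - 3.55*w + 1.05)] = (12.1965*w^4 - 9.494*w^3 - 33.3448*w^2 + 7.9128*w - 8.8305)/(5.5225*w^6 + 3.713*w^5 + 17.3091*w^4 + 0.673999999999999*w^3 + 10.9435*w^2 - 7.455*w + 1.1025)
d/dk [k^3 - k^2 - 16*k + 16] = 3*k^2 - 2*k - 16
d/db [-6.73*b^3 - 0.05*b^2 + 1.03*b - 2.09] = -20.19*b^2 - 0.1*b + 1.03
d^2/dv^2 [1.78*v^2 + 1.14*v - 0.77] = 3.56000000000000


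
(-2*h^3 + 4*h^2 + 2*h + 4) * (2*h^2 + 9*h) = -4*h^5 - 10*h^4 + 40*h^3 + 26*h^2 + 36*h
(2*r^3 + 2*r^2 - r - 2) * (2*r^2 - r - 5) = 4*r^5 + 2*r^4 - 14*r^3 - 13*r^2 + 7*r + 10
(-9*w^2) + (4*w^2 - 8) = -5*w^2 - 8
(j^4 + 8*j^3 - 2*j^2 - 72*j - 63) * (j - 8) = j^5 - 66*j^3 - 56*j^2 + 513*j + 504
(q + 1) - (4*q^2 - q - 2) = -4*q^2 + 2*q + 3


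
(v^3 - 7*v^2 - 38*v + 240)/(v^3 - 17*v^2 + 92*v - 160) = (v + 6)/(v - 4)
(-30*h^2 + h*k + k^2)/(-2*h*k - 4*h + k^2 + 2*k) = (30*h^2 - h*k - k^2)/(2*h*k + 4*h - k^2 - 2*k)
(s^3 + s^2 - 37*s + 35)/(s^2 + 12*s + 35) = (s^2 - 6*s + 5)/(s + 5)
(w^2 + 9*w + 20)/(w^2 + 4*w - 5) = (w + 4)/(w - 1)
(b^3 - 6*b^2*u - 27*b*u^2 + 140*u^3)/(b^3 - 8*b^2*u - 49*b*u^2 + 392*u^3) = (-b^2 - b*u + 20*u^2)/(-b^2 + b*u + 56*u^2)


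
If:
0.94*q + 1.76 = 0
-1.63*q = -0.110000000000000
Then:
No Solution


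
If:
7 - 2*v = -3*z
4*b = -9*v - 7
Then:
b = -27*z/8 - 77/8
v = 3*z/2 + 7/2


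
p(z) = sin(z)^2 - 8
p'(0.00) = 0.00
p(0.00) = -8.00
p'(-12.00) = 0.91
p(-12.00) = -7.71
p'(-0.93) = -0.96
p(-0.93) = -7.36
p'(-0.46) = -0.80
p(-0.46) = -7.80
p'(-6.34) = -0.11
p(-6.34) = -8.00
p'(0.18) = 0.35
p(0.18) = -7.97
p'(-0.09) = -0.18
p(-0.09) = -7.99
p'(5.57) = -0.99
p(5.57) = -7.57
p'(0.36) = 0.66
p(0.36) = -7.88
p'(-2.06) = 0.83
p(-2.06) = -7.22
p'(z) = 2*sin(z)*cos(z)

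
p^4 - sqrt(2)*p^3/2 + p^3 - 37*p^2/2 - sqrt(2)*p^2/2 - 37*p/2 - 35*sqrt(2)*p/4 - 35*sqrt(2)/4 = (p + 1)*(p - 7*sqrt(2)/2)*(p + sqrt(2)/2)*(p + 5*sqrt(2)/2)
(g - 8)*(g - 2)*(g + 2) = g^3 - 8*g^2 - 4*g + 32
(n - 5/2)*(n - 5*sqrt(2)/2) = n^2 - 5*sqrt(2)*n/2 - 5*n/2 + 25*sqrt(2)/4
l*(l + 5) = l^2 + 5*l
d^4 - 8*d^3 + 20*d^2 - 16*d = d*(d - 4)*(d - 2)^2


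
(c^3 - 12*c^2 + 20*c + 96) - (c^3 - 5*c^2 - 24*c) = -7*c^2 + 44*c + 96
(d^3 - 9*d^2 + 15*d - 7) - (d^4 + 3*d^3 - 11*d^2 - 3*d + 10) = -d^4 - 2*d^3 + 2*d^2 + 18*d - 17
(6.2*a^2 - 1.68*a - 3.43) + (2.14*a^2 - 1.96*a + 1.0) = 8.34*a^2 - 3.64*a - 2.43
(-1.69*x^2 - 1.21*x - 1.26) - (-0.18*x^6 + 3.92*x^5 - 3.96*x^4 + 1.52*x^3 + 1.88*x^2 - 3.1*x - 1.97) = 0.18*x^6 - 3.92*x^5 + 3.96*x^4 - 1.52*x^3 - 3.57*x^2 + 1.89*x + 0.71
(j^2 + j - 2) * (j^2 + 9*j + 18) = j^4 + 10*j^3 + 25*j^2 - 36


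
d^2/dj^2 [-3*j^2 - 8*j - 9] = -6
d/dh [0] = 0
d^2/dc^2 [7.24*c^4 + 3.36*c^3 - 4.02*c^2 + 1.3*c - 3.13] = 86.88*c^2 + 20.16*c - 8.04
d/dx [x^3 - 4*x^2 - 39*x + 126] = 3*x^2 - 8*x - 39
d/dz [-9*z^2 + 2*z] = 2 - 18*z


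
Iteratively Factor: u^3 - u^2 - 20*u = (u)*(u^2 - u - 20) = u*(u - 5)*(u + 4)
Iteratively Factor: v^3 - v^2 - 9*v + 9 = (v - 3)*(v^2 + 2*v - 3) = (v - 3)*(v + 3)*(v - 1)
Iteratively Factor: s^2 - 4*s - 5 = (s + 1)*(s - 5)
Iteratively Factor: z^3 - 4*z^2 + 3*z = (z - 1)*(z^2 - 3*z) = z*(z - 1)*(z - 3)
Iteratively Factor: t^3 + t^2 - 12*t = (t + 4)*(t^2 - 3*t) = (t - 3)*(t + 4)*(t)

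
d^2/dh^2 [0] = 0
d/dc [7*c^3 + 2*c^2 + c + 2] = 21*c^2 + 4*c + 1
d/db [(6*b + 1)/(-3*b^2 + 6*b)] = 2*(3*b^2 + b - 1)/(3*b^2*(b^2 - 4*b + 4))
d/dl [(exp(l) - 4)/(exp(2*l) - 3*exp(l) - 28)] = (-(exp(l) - 4)*(2*exp(l) - 3) + exp(2*l) - 3*exp(l) - 28)*exp(l)/(-exp(2*l) + 3*exp(l) + 28)^2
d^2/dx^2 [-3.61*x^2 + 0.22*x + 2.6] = -7.22000000000000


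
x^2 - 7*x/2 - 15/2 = (x - 5)*(x + 3/2)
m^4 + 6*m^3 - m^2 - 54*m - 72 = (m - 3)*(m + 2)*(m + 3)*(m + 4)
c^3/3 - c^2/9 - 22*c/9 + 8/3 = (c/3 + 1)*(c - 2)*(c - 4/3)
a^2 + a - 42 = (a - 6)*(a + 7)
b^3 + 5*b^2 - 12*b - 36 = (b - 3)*(b + 2)*(b + 6)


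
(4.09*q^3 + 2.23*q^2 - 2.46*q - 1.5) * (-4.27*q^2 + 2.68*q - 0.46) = -17.4643*q^5 + 1.4391*q^4 + 14.5992*q^3 - 1.2136*q^2 - 2.8884*q + 0.69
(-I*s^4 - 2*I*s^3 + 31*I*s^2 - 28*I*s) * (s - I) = -I*s^5 - s^4 - 2*I*s^4 - 2*s^3 + 31*I*s^3 + 31*s^2 - 28*I*s^2 - 28*s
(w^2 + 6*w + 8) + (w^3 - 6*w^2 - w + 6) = w^3 - 5*w^2 + 5*w + 14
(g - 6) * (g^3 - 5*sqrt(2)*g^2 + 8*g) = g^4 - 5*sqrt(2)*g^3 - 6*g^3 + 8*g^2 + 30*sqrt(2)*g^2 - 48*g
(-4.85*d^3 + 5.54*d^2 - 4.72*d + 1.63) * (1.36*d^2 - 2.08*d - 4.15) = -6.596*d^5 + 17.6224*d^4 + 2.1851*d^3 - 10.9566*d^2 + 16.1976*d - 6.7645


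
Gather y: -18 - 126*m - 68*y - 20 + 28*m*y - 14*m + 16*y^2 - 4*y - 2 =-140*m + 16*y^2 + y*(28*m - 72) - 40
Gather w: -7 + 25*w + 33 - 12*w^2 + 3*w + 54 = -12*w^2 + 28*w + 80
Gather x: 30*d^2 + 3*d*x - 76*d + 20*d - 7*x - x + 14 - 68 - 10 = 30*d^2 - 56*d + x*(3*d - 8) - 64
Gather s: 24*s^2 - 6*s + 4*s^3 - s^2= 4*s^3 + 23*s^2 - 6*s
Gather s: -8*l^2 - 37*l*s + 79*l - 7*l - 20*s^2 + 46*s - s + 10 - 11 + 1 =-8*l^2 + 72*l - 20*s^2 + s*(45 - 37*l)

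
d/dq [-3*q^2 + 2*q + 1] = 2 - 6*q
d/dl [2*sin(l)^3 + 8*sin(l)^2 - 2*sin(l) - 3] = 2*(3*sin(l)^2 + 8*sin(l) - 1)*cos(l)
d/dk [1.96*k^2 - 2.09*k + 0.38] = 3.92*k - 2.09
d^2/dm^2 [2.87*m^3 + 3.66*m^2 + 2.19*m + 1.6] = 17.22*m + 7.32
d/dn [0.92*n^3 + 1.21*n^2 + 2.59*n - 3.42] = 2.76*n^2 + 2.42*n + 2.59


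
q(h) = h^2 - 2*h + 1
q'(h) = 2*h - 2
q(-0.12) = 1.25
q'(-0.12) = -2.24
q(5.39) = 19.27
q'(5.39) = 8.78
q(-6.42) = 55.06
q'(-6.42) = -14.84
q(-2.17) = 10.05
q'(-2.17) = -6.34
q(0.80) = 0.04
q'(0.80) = -0.40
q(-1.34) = 5.48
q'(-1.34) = -4.68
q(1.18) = 0.03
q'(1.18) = 0.36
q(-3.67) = 21.81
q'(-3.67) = -9.34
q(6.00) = 25.00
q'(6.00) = 10.00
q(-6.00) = 49.00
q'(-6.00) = -14.00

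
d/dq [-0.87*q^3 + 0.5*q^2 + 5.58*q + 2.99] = -2.61*q^2 + 1.0*q + 5.58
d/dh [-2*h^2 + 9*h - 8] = 9 - 4*h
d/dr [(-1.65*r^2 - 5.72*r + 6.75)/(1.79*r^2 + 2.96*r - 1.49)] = (5.3548*r^2 - 19.248*r - 11.4572)/(3.2041*r^4 + 10.5968*r^3 + 3.4274*r^2 - 8.8208*r + 2.2201)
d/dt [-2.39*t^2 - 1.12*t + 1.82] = -4.78*t - 1.12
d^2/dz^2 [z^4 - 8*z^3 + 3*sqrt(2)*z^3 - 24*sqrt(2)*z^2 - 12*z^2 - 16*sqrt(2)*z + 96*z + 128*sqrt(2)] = 12*z^2 - 48*z + 18*sqrt(2)*z - 48*sqrt(2) - 24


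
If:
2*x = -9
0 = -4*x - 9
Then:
No Solution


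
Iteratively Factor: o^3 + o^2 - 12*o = (o - 3)*(o^2 + 4*o) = (o - 3)*(o + 4)*(o)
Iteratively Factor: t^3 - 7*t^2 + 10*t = (t)*(t^2 - 7*t + 10) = t*(t - 2)*(t - 5)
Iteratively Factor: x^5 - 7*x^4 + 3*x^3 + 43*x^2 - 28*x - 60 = (x + 2)*(x^4 - 9*x^3 + 21*x^2 + x - 30) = (x - 2)*(x + 2)*(x^3 - 7*x^2 + 7*x + 15) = (x - 5)*(x - 2)*(x + 2)*(x^2 - 2*x - 3) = (x - 5)*(x - 3)*(x - 2)*(x + 2)*(x + 1)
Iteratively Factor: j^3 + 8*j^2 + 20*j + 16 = (j + 2)*(j^2 + 6*j + 8) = (j + 2)*(j + 4)*(j + 2)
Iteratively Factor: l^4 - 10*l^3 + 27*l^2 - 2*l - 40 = (l - 5)*(l^3 - 5*l^2 + 2*l + 8) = (l - 5)*(l - 2)*(l^2 - 3*l - 4) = (l - 5)*(l - 2)*(l + 1)*(l - 4)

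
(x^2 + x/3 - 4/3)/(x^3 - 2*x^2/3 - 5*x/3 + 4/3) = 1/(x - 1)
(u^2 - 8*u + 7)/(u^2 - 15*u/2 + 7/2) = 2*(u - 1)/(2*u - 1)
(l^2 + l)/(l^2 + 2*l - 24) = l*(l + 1)/(l^2 + 2*l - 24)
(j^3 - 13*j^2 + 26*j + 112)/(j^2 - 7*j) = j - 6 - 16/j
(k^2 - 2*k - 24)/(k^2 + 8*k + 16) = (k - 6)/(k + 4)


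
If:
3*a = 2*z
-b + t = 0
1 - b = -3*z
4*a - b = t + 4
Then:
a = -6/5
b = -22/5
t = -22/5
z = -9/5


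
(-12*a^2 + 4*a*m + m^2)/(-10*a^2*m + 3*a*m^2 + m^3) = (6*a + m)/(m*(5*a + m))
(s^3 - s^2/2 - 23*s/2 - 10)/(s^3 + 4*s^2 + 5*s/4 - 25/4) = 2*(s^2 - 3*s - 4)/(2*s^2 + 3*s - 5)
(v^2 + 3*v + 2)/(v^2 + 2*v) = (v + 1)/v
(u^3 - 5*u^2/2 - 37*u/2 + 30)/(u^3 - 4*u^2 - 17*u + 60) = (u - 3/2)/(u - 3)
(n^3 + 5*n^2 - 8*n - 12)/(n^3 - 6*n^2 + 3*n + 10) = (n + 6)/(n - 5)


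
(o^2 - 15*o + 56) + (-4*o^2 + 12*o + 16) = -3*o^2 - 3*o + 72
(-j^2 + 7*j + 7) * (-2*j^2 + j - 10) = 2*j^4 - 15*j^3 + 3*j^2 - 63*j - 70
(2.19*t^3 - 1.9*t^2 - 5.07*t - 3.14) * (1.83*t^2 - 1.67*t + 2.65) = 4.0077*t^5 - 7.1343*t^4 - 0.301600000000001*t^3 - 2.3143*t^2 - 8.1917*t - 8.321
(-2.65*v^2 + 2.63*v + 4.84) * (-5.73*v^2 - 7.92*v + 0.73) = 15.1845*v^4 + 5.9181*v^3 - 50.4973*v^2 - 36.4129*v + 3.5332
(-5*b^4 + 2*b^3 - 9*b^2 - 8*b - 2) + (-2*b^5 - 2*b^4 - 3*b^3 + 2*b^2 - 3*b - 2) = -2*b^5 - 7*b^4 - b^3 - 7*b^2 - 11*b - 4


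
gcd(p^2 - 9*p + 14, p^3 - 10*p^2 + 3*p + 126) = p - 7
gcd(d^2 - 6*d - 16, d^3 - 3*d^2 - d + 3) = 1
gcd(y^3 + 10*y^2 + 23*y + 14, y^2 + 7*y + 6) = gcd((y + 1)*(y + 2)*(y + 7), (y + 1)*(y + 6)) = y + 1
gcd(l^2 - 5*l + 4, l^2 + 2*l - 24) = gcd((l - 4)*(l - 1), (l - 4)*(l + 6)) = l - 4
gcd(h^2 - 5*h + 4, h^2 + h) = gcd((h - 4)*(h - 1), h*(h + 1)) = 1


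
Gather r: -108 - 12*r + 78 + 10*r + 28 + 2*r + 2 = 0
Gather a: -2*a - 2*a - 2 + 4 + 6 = 8 - 4*a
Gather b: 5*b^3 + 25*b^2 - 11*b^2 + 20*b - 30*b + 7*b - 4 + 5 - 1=5*b^3 + 14*b^2 - 3*b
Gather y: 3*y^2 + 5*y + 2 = 3*y^2 + 5*y + 2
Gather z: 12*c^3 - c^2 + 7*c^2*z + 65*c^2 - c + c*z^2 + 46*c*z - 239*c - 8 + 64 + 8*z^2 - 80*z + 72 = 12*c^3 + 64*c^2 - 240*c + z^2*(c + 8) + z*(7*c^2 + 46*c - 80) + 128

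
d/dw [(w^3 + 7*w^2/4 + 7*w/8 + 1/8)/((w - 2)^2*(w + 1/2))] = 3*(-7*w - 4)/(4*(w^3 - 6*w^2 + 12*w - 8))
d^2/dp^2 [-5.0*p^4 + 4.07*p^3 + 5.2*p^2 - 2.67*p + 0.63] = -60.0*p^2 + 24.42*p + 10.4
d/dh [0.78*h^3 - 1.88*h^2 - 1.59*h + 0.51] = 2.34*h^2 - 3.76*h - 1.59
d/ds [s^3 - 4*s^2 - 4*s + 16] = 3*s^2 - 8*s - 4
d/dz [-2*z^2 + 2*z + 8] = 2 - 4*z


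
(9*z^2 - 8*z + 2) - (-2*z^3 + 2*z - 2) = 2*z^3 + 9*z^2 - 10*z + 4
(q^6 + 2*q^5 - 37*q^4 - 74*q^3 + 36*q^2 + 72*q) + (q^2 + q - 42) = q^6 + 2*q^5 - 37*q^4 - 74*q^3 + 37*q^2 + 73*q - 42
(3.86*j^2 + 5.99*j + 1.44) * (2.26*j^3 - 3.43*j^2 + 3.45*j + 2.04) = 8.7236*j^5 + 0.297599999999999*j^4 - 3.9743*j^3 + 23.6007*j^2 + 17.1876*j + 2.9376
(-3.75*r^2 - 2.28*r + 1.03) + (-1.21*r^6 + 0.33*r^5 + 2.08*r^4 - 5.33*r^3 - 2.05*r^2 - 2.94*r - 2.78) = -1.21*r^6 + 0.33*r^5 + 2.08*r^4 - 5.33*r^3 - 5.8*r^2 - 5.22*r - 1.75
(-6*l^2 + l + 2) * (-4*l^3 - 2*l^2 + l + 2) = 24*l^5 + 8*l^4 - 16*l^3 - 15*l^2 + 4*l + 4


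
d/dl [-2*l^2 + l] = 1 - 4*l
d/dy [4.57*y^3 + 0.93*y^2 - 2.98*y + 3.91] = 13.71*y^2 + 1.86*y - 2.98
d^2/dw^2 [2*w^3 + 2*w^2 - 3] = 12*w + 4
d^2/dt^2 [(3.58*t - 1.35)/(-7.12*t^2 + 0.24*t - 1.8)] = (-(3.58*t - 1.35)*(14.24*t - 0.24)*(28.48*t - 0.48) + (152.9376*t - 20.9424)*(7.12*t^2 - 0.24*t + 1.8))/(7.12*t^2 - 0.24*t + 1.8)^3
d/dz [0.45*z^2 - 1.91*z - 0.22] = 0.9*z - 1.91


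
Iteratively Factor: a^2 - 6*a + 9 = (a - 3)*(a - 3)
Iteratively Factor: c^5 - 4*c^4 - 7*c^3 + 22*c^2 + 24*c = (c)*(c^4 - 4*c^3 - 7*c^2 + 22*c + 24) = c*(c - 3)*(c^3 - c^2 - 10*c - 8) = c*(c - 3)*(c + 1)*(c^2 - 2*c - 8) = c*(c - 3)*(c + 1)*(c + 2)*(c - 4)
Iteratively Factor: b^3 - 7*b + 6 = (b + 3)*(b^2 - 3*b + 2) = (b - 2)*(b + 3)*(b - 1)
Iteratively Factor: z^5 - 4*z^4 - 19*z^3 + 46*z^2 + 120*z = (z + 2)*(z^4 - 6*z^3 - 7*z^2 + 60*z) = (z - 4)*(z + 2)*(z^3 - 2*z^2 - 15*z) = z*(z - 4)*(z + 2)*(z^2 - 2*z - 15) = z*(z - 4)*(z + 2)*(z + 3)*(z - 5)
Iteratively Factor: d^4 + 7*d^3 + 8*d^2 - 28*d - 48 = (d + 2)*(d^3 + 5*d^2 - 2*d - 24) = (d + 2)*(d + 4)*(d^2 + d - 6) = (d - 2)*(d + 2)*(d + 4)*(d + 3)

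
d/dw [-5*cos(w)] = 5*sin(w)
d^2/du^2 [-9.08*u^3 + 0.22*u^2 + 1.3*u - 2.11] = 0.44 - 54.48*u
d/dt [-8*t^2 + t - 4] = 1 - 16*t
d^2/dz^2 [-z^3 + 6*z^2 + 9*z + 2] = 12 - 6*z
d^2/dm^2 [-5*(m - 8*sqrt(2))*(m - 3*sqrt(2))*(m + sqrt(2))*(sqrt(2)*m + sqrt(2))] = -60*sqrt(2)*m^2 - 30*sqrt(2)*m + 600*m - 260*sqrt(2) + 200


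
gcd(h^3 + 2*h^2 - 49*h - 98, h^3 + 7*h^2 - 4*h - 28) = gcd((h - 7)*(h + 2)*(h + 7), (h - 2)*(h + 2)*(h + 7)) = h^2 + 9*h + 14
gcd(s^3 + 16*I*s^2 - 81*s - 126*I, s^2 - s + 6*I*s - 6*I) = s + 6*I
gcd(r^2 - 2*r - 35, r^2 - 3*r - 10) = 1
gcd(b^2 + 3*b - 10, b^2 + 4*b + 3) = 1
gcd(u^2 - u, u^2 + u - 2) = u - 1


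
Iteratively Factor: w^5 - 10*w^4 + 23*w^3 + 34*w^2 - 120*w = (w - 5)*(w^4 - 5*w^3 - 2*w^2 + 24*w) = w*(w - 5)*(w^3 - 5*w^2 - 2*w + 24) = w*(w - 5)*(w - 3)*(w^2 - 2*w - 8) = w*(w - 5)*(w - 3)*(w + 2)*(w - 4)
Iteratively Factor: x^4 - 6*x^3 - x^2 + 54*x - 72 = (x - 4)*(x^3 - 2*x^2 - 9*x + 18) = (x - 4)*(x + 3)*(x^2 - 5*x + 6) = (x - 4)*(x - 3)*(x + 3)*(x - 2)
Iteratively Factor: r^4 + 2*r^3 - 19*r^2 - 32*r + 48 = (r + 4)*(r^3 - 2*r^2 - 11*r + 12) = (r + 3)*(r + 4)*(r^2 - 5*r + 4) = (r - 4)*(r + 3)*(r + 4)*(r - 1)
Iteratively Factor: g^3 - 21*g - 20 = (g - 5)*(g^2 + 5*g + 4) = (g - 5)*(g + 1)*(g + 4)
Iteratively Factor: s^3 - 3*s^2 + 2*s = (s - 2)*(s^2 - s) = s*(s - 2)*(s - 1)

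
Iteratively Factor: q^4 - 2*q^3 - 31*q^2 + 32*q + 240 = (q - 4)*(q^3 + 2*q^2 - 23*q - 60) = (q - 4)*(q + 4)*(q^2 - 2*q - 15) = (q - 5)*(q - 4)*(q + 4)*(q + 3)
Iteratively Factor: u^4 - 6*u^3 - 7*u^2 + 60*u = (u - 5)*(u^3 - u^2 - 12*u) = (u - 5)*(u - 4)*(u^2 + 3*u) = u*(u - 5)*(u - 4)*(u + 3)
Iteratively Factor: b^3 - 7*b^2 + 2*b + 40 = (b - 5)*(b^2 - 2*b - 8) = (b - 5)*(b - 4)*(b + 2)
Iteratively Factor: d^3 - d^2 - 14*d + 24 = (d - 3)*(d^2 + 2*d - 8) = (d - 3)*(d + 4)*(d - 2)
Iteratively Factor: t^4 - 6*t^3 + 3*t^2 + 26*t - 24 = (t - 1)*(t^3 - 5*t^2 - 2*t + 24) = (t - 3)*(t - 1)*(t^2 - 2*t - 8) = (t - 4)*(t - 3)*(t - 1)*(t + 2)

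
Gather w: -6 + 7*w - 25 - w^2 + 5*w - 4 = -w^2 + 12*w - 35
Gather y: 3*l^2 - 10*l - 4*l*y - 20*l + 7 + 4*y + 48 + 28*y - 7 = 3*l^2 - 30*l + y*(32 - 4*l) + 48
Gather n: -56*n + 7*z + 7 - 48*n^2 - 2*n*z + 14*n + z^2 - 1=-48*n^2 + n*(-2*z - 42) + z^2 + 7*z + 6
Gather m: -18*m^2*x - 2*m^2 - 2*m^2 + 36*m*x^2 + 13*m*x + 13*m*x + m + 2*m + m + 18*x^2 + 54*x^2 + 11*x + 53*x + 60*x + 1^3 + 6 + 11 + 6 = m^2*(-18*x - 4) + m*(36*x^2 + 26*x + 4) + 72*x^2 + 124*x + 24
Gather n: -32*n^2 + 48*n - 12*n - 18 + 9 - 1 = -32*n^2 + 36*n - 10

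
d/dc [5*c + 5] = 5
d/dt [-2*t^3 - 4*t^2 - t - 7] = -6*t^2 - 8*t - 1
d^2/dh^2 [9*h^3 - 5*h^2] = 54*h - 10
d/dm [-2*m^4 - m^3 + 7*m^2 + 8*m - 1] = -8*m^3 - 3*m^2 + 14*m + 8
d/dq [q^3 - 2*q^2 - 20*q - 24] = 3*q^2 - 4*q - 20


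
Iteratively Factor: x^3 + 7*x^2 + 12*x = (x + 3)*(x^2 + 4*x) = (x + 3)*(x + 4)*(x)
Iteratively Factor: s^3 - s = (s)*(s^2 - 1) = s*(s - 1)*(s + 1)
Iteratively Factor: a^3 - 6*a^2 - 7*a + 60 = (a - 5)*(a^2 - a - 12) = (a - 5)*(a + 3)*(a - 4)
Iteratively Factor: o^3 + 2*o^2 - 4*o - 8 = (o + 2)*(o^2 - 4) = (o - 2)*(o + 2)*(o + 2)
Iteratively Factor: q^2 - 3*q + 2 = (q - 2)*(q - 1)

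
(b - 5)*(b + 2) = b^2 - 3*b - 10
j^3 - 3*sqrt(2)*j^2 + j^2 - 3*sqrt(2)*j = j*(j + 1)*(j - 3*sqrt(2))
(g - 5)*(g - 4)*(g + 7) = g^3 - 2*g^2 - 43*g + 140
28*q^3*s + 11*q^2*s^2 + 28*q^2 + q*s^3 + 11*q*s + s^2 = (4*q + s)*(7*q + s)*(q*s + 1)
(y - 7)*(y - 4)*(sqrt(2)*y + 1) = sqrt(2)*y^3 - 11*sqrt(2)*y^2 + y^2 - 11*y + 28*sqrt(2)*y + 28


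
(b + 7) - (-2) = b + 9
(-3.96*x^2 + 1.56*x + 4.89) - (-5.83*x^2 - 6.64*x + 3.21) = 1.87*x^2 + 8.2*x + 1.68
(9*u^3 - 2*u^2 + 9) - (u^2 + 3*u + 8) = 9*u^3 - 3*u^2 - 3*u + 1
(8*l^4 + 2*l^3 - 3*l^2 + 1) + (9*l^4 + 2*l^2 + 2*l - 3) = 17*l^4 + 2*l^3 - l^2 + 2*l - 2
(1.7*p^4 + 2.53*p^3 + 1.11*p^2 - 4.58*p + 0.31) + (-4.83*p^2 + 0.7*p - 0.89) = 1.7*p^4 + 2.53*p^3 - 3.72*p^2 - 3.88*p - 0.58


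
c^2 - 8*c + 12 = (c - 6)*(c - 2)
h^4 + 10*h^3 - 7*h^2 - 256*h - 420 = (h - 5)*(h + 2)*(h + 6)*(h + 7)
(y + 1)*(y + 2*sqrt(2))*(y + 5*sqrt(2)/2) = y^3 + y^2 + 9*sqrt(2)*y^2/2 + 9*sqrt(2)*y/2 + 10*y + 10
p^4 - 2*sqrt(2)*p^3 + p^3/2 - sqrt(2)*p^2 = p^2*(p + 1/2)*(p - 2*sqrt(2))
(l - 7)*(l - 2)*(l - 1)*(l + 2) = l^4 - 8*l^3 + 3*l^2 + 32*l - 28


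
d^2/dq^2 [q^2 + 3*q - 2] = 2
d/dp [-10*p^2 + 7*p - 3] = 7 - 20*p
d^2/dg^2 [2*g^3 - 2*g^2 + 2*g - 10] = 12*g - 4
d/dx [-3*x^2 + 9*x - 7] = 9 - 6*x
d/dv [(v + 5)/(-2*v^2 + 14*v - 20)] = (-v^2 + 7*v + (v + 5)*(2*v - 7) - 10)/(2*(v^2 - 7*v + 10)^2)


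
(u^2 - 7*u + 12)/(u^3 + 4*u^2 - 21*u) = (u - 4)/(u*(u + 7))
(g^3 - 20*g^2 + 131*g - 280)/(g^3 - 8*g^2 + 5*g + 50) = (g^2 - 15*g + 56)/(g^2 - 3*g - 10)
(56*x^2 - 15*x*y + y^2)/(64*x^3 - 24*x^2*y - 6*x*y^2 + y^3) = (7*x - y)/(8*x^2 - 2*x*y - y^2)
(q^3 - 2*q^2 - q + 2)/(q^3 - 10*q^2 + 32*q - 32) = (q^2 - 1)/(q^2 - 8*q + 16)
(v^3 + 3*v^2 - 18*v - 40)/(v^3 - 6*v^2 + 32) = (v + 5)/(v - 4)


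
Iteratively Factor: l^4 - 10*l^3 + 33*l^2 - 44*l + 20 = (l - 1)*(l^3 - 9*l^2 + 24*l - 20) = (l - 2)*(l - 1)*(l^2 - 7*l + 10) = (l - 5)*(l - 2)*(l - 1)*(l - 2)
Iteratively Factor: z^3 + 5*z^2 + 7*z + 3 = (z + 1)*(z^2 + 4*z + 3) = (z + 1)*(z + 3)*(z + 1)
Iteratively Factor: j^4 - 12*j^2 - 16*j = (j)*(j^3 - 12*j - 16) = j*(j + 2)*(j^2 - 2*j - 8) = j*(j + 2)^2*(j - 4)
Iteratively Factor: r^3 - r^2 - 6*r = (r)*(r^2 - r - 6) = r*(r + 2)*(r - 3)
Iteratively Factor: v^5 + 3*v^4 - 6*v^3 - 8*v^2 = (v + 4)*(v^4 - v^3 - 2*v^2) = (v + 1)*(v + 4)*(v^3 - 2*v^2) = v*(v + 1)*(v + 4)*(v^2 - 2*v) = v^2*(v + 1)*(v + 4)*(v - 2)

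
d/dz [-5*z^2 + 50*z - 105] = 50 - 10*z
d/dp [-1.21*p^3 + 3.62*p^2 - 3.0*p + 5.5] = -3.63*p^2 + 7.24*p - 3.0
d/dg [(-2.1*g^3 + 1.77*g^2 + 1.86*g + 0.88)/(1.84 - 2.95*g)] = (12.39*g^3 - 16.8135*g^2 + 6.5136*g + 6.0184)/(8.7025*g^2 - 10.856*g + 3.3856)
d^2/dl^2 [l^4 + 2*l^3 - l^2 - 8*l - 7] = 12*l^2 + 12*l - 2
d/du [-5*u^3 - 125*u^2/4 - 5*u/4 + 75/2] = -15*u^2 - 125*u/2 - 5/4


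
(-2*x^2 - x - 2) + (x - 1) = -2*x^2 - 3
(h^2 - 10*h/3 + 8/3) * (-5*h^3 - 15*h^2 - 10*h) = -5*h^5 + 5*h^4/3 + 80*h^3/3 - 20*h^2/3 - 80*h/3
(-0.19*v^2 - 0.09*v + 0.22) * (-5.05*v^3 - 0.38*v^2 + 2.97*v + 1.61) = 0.9595*v^5 + 0.5267*v^4 - 1.6411*v^3 - 0.6568*v^2 + 0.5085*v + 0.3542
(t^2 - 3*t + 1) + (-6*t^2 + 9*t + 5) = -5*t^2 + 6*t + 6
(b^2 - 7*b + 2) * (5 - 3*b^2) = -3*b^4 + 21*b^3 - b^2 - 35*b + 10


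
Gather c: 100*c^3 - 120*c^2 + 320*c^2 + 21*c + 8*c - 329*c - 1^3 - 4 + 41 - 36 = 100*c^3 + 200*c^2 - 300*c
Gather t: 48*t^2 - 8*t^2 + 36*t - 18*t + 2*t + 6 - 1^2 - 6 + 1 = 40*t^2 + 20*t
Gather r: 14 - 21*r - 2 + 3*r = 12 - 18*r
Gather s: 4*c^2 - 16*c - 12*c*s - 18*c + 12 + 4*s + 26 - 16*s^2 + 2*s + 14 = 4*c^2 - 34*c - 16*s^2 + s*(6 - 12*c) + 52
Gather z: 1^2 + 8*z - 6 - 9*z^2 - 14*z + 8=-9*z^2 - 6*z + 3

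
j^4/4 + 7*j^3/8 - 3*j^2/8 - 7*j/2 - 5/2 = (j/4 + 1/4)*(j - 2)*(j + 2)*(j + 5/2)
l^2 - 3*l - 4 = (l - 4)*(l + 1)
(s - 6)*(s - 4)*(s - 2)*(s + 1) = s^4 - 11*s^3 + 32*s^2 - 4*s - 48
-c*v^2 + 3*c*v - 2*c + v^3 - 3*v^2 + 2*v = (-c + v)*(v - 2)*(v - 1)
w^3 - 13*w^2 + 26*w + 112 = (w - 8)*(w - 7)*(w + 2)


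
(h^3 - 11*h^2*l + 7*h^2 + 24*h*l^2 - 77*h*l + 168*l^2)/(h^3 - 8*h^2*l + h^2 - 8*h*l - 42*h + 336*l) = (h - 3*l)/(h - 6)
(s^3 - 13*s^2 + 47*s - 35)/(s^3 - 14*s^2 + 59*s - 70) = (s - 1)/(s - 2)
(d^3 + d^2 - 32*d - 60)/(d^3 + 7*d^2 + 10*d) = (d - 6)/d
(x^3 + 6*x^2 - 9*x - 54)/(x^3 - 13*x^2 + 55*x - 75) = (x^2 + 9*x + 18)/(x^2 - 10*x + 25)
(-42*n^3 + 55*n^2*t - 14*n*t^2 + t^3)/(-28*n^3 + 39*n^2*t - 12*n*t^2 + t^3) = (-6*n + t)/(-4*n + t)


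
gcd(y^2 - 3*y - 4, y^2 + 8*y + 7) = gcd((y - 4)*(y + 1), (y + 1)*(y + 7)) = y + 1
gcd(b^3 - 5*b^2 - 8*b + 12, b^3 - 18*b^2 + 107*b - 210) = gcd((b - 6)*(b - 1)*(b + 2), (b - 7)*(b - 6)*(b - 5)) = b - 6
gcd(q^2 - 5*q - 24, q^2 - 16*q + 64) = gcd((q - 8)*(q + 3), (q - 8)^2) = q - 8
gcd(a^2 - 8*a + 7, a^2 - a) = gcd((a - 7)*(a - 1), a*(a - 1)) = a - 1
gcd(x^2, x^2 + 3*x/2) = x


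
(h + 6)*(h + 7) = h^2 + 13*h + 42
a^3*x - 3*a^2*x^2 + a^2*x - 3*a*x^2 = a*(a - 3*x)*(a*x + x)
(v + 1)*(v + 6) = v^2 + 7*v + 6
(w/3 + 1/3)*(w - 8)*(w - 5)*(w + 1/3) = w^4/3 - 35*w^3/9 + 23*w^2/3 + 49*w/3 + 40/9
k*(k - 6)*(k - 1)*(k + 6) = k^4 - k^3 - 36*k^2 + 36*k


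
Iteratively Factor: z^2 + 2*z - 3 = (z - 1)*(z + 3)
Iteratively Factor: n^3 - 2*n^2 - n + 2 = (n - 2)*(n^2 - 1) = (n - 2)*(n - 1)*(n + 1)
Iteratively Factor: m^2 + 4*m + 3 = (m + 1)*(m + 3)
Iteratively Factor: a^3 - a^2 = (a)*(a^2 - a) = a*(a - 1)*(a)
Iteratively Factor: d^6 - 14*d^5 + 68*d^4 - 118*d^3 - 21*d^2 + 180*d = (d - 5)*(d^5 - 9*d^4 + 23*d^3 - 3*d^2 - 36*d) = (d - 5)*(d - 3)*(d^4 - 6*d^3 + 5*d^2 + 12*d) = (d - 5)*(d - 3)^2*(d^3 - 3*d^2 - 4*d) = (d - 5)*(d - 4)*(d - 3)^2*(d^2 + d) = d*(d - 5)*(d - 4)*(d - 3)^2*(d + 1)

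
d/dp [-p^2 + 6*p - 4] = 6 - 2*p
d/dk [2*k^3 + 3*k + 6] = 6*k^2 + 3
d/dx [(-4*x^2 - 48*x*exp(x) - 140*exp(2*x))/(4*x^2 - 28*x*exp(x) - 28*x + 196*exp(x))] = (-(x^2 + 12*x*exp(x) + 35*exp(2*x))*(7*x*exp(x) - 2*x - 42*exp(x) + 7) + 2*(x^2 - 7*x*exp(x) - 7*x + 49*exp(x))*(-6*x*exp(x) - x - 35*exp(2*x) - 6*exp(x)))/(x^2 - 7*x*exp(x) - 7*x + 49*exp(x))^2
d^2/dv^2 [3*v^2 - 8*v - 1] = 6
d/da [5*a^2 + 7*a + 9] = 10*a + 7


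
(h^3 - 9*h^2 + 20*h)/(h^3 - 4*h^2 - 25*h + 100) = h/(h + 5)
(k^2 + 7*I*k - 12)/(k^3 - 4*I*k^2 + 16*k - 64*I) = (k + 3*I)/(k^2 - 8*I*k - 16)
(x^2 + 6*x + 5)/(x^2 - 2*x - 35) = (x + 1)/(x - 7)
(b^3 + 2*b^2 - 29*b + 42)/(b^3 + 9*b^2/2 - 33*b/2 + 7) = 2*(b - 3)/(2*b - 1)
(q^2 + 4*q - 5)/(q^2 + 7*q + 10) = (q - 1)/(q + 2)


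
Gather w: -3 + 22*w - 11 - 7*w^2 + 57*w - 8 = -7*w^2 + 79*w - 22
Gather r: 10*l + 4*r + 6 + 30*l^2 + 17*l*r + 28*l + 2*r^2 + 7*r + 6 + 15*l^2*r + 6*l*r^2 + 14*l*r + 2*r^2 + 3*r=30*l^2 + 38*l + r^2*(6*l + 4) + r*(15*l^2 + 31*l + 14) + 12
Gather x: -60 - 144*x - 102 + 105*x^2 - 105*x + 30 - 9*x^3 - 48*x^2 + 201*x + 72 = -9*x^3 + 57*x^2 - 48*x - 60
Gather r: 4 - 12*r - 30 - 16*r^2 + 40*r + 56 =-16*r^2 + 28*r + 30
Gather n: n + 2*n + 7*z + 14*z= 3*n + 21*z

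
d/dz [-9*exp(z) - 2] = -9*exp(z)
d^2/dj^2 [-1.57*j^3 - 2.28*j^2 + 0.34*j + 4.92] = -9.42*j - 4.56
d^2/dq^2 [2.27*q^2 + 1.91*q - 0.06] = 4.54000000000000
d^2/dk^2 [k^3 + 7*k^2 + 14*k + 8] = 6*k + 14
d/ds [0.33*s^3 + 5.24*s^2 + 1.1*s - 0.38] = 0.99*s^2 + 10.48*s + 1.1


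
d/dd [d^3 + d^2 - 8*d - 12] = 3*d^2 + 2*d - 8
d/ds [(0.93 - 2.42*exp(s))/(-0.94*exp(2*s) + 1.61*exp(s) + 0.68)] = (-2.2748*exp(2*s) + 1.7484*exp(s) - 3.1429)*exp(s)/(0.8836*exp(4*s) - 3.0268*exp(3*s) + 1.3137*exp(2*s) + 2.1896*exp(s) + 0.4624)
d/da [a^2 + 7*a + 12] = 2*a + 7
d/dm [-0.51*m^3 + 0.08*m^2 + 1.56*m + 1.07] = -1.53*m^2 + 0.16*m + 1.56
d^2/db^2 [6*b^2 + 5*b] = 12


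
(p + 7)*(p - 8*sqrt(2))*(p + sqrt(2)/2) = p^3 - 15*sqrt(2)*p^2/2 + 7*p^2 - 105*sqrt(2)*p/2 - 8*p - 56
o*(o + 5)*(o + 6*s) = o^3 + 6*o^2*s + 5*o^2 + 30*o*s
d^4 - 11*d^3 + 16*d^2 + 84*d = d*(d - 7)*(d - 6)*(d + 2)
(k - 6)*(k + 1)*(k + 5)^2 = k^4 + 5*k^3 - 31*k^2 - 185*k - 150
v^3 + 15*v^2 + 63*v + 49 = (v + 1)*(v + 7)^2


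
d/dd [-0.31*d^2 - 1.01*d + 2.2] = -0.62*d - 1.01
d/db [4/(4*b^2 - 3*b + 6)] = 4*(3 - 8*b)/(4*b^2 - 3*b + 6)^2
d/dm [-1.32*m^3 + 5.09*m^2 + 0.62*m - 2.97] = -3.96*m^2 + 10.18*m + 0.62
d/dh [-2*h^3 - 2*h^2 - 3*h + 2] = -6*h^2 - 4*h - 3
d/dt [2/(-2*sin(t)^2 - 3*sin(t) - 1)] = 2*(4*sin(t) + 3)*cos(t)/(2*sin(t)^2 + 3*sin(t) + 1)^2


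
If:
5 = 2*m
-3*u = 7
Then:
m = 5/2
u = -7/3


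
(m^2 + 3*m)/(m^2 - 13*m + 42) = m*(m + 3)/(m^2 - 13*m + 42)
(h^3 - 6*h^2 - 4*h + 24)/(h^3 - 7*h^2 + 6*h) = (h^2 - 4)/(h*(h - 1))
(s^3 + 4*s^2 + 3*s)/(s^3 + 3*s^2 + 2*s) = (s + 3)/(s + 2)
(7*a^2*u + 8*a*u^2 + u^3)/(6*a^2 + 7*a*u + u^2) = u*(7*a + u)/(6*a + u)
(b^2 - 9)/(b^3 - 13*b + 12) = (b + 3)/(b^2 + 3*b - 4)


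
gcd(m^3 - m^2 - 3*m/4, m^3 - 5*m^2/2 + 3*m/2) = m^2 - 3*m/2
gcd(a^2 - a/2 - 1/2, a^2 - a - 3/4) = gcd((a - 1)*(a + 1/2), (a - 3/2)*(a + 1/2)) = a + 1/2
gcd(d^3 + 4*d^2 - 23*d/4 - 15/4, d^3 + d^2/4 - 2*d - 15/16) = d^2 - d - 3/4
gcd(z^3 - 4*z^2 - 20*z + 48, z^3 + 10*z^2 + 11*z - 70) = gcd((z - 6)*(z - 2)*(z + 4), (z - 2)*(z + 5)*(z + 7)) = z - 2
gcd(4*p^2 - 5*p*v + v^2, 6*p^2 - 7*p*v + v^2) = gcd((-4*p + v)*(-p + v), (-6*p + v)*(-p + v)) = p - v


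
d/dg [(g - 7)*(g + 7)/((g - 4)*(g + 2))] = 2*(-g^2 + 41*g - 49)/(g^4 - 4*g^3 - 12*g^2 + 32*g + 64)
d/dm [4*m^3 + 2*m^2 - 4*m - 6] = 12*m^2 + 4*m - 4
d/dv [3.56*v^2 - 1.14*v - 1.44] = 7.12*v - 1.14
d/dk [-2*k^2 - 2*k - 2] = -4*k - 2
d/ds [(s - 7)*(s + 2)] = 2*s - 5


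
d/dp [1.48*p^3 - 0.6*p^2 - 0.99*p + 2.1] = 4.44*p^2 - 1.2*p - 0.99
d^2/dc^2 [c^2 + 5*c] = 2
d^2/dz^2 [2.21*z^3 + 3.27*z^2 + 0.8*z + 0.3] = 13.26*z + 6.54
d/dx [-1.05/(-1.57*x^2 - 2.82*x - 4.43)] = (-3.297*x - 2.961)/(1.57*x^2 + 2.82*x + 4.43)^2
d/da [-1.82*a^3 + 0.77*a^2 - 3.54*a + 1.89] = -5.46*a^2 + 1.54*a - 3.54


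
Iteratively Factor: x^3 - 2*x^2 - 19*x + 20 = (x + 4)*(x^2 - 6*x + 5) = (x - 1)*(x + 4)*(x - 5)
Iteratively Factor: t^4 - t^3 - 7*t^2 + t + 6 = (t + 1)*(t^3 - 2*t^2 - 5*t + 6) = (t + 1)*(t + 2)*(t^2 - 4*t + 3) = (t - 3)*(t + 1)*(t + 2)*(t - 1)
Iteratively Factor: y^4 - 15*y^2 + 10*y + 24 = (y + 1)*(y^3 - y^2 - 14*y + 24) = (y - 3)*(y + 1)*(y^2 + 2*y - 8) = (y - 3)*(y + 1)*(y + 4)*(y - 2)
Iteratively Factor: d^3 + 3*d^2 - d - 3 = (d - 1)*(d^2 + 4*d + 3) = (d - 1)*(d + 1)*(d + 3)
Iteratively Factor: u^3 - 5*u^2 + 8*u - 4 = (u - 2)*(u^2 - 3*u + 2) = (u - 2)^2*(u - 1)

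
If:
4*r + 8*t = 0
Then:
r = -2*t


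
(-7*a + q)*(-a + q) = 7*a^2 - 8*a*q + q^2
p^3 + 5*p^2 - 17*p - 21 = (p - 3)*(p + 1)*(p + 7)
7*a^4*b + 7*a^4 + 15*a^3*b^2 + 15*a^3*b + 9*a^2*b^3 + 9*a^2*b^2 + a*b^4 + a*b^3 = (a + b)^2*(7*a + b)*(a*b + a)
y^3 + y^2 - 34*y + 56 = (y - 4)*(y - 2)*(y + 7)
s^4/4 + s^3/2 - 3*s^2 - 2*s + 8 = (s/4 + 1/2)*(s - 2)^2*(s + 4)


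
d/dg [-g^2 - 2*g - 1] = -2*g - 2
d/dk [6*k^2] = 12*k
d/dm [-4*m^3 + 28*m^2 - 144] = 4*m*(14 - 3*m)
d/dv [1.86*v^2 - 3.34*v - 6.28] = 3.72*v - 3.34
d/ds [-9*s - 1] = -9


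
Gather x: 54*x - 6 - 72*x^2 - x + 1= -72*x^2 + 53*x - 5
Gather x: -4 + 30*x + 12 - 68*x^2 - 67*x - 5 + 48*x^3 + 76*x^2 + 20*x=48*x^3 + 8*x^2 - 17*x + 3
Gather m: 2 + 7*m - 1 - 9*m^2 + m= -9*m^2 + 8*m + 1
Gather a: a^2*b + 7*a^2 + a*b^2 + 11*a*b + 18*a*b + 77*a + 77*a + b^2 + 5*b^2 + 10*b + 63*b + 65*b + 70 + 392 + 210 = a^2*(b + 7) + a*(b^2 + 29*b + 154) + 6*b^2 + 138*b + 672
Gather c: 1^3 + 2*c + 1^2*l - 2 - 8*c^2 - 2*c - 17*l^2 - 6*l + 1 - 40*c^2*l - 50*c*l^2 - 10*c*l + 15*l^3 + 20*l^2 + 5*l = c^2*(-40*l - 8) + c*(-50*l^2 - 10*l) + 15*l^3 + 3*l^2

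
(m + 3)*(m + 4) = m^2 + 7*m + 12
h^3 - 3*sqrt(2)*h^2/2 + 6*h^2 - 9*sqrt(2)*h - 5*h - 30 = (h + 6)*(h - 5*sqrt(2)/2)*(h + sqrt(2))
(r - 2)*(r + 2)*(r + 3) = r^3 + 3*r^2 - 4*r - 12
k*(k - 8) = k^2 - 8*k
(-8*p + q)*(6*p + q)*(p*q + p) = -48*p^3*q - 48*p^3 - 2*p^2*q^2 - 2*p^2*q + p*q^3 + p*q^2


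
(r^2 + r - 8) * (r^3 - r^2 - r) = r^5 - 10*r^3 + 7*r^2 + 8*r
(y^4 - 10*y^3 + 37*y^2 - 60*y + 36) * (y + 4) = y^5 - 6*y^4 - 3*y^3 + 88*y^2 - 204*y + 144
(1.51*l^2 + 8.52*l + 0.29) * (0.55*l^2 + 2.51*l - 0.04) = 0.8305*l^4 + 8.4761*l^3 + 21.4843*l^2 + 0.3871*l - 0.0116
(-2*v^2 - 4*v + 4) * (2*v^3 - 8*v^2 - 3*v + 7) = -4*v^5 + 8*v^4 + 46*v^3 - 34*v^2 - 40*v + 28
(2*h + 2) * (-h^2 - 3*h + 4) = -2*h^3 - 8*h^2 + 2*h + 8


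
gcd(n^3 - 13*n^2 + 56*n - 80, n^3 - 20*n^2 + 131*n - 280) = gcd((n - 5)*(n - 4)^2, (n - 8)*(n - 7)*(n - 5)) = n - 5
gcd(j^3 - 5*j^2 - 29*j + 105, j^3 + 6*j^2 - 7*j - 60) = j^2 + 2*j - 15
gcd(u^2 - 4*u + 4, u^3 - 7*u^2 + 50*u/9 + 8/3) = 1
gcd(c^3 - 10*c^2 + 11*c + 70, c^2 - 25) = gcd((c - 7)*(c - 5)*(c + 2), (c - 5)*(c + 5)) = c - 5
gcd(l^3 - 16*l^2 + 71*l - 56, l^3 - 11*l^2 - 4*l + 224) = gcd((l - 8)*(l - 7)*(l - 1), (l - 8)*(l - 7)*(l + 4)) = l^2 - 15*l + 56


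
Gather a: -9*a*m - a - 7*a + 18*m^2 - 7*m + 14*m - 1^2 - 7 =a*(-9*m - 8) + 18*m^2 + 7*m - 8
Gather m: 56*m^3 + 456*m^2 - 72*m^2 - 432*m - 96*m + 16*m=56*m^3 + 384*m^2 - 512*m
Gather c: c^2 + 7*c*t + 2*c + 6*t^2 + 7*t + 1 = c^2 + c*(7*t + 2) + 6*t^2 + 7*t + 1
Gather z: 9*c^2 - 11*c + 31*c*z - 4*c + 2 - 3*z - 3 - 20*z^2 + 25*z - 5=9*c^2 - 15*c - 20*z^2 + z*(31*c + 22) - 6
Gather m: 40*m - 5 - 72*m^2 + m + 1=-72*m^2 + 41*m - 4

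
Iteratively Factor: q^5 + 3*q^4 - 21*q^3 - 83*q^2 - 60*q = (q)*(q^4 + 3*q^3 - 21*q^2 - 83*q - 60) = q*(q + 1)*(q^3 + 2*q^2 - 23*q - 60) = q*(q + 1)*(q + 4)*(q^2 - 2*q - 15) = q*(q - 5)*(q + 1)*(q + 4)*(q + 3)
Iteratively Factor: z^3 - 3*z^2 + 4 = (z - 2)*(z^2 - z - 2) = (z - 2)^2*(z + 1)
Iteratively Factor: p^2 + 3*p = (p)*(p + 3)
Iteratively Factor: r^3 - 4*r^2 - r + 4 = (r + 1)*(r^2 - 5*r + 4) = (r - 1)*(r + 1)*(r - 4)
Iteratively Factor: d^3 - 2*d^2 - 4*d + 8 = (d + 2)*(d^2 - 4*d + 4) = (d - 2)*(d + 2)*(d - 2)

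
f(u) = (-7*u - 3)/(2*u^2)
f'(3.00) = 0.50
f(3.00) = -1.33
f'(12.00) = 0.03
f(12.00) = -0.30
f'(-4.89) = 0.12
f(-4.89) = 0.65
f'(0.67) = 17.77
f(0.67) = -8.57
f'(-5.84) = 0.09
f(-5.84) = 0.56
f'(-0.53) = -7.69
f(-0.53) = 1.26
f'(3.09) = 0.47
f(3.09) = -1.29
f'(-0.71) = -1.44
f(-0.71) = 1.95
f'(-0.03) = -107222.22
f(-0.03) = -1550.00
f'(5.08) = 0.16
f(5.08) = -0.75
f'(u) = -7/(2*u^2) - (-7*u - 3)/u^3 = (7*u + 6)/(2*u^3)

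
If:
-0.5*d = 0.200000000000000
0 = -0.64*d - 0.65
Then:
No Solution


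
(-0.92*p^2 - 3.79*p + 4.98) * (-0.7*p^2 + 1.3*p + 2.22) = 0.644*p^4 + 1.457*p^3 - 10.4554*p^2 - 1.9398*p + 11.0556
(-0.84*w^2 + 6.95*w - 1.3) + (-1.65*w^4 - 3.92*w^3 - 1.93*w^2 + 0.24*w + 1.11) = -1.65*w^4 - 3.92*w^3 - 2.77*w^2 + 7.19*w - 0.19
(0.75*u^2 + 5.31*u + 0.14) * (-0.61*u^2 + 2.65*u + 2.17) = -0.4575*u^4 - 1.2516*u^3 + 15.6136*u^2 + 11.8937*u + 0.3038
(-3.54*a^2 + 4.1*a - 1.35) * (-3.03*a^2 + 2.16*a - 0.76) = 10.7262*a^4 - 20.0694*a^3 + 15.6369*a^2 - 6.032*a + 1.026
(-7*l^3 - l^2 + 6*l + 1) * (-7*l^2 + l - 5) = 49*l^5 - 8*l^3 + 4*l^2 - 29*l - 5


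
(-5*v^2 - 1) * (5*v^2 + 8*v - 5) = -25*v^4 - 40*v^3 + 20*v^2 - 8*v + 5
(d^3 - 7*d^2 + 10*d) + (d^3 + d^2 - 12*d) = 2*d^3 - 6*d^2 - 2*d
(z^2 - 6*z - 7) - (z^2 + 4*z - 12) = 5 - 10*z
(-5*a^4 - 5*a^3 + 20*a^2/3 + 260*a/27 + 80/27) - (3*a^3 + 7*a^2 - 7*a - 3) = -5*a^4 - 8*a^3 - a^2/3 + 449*a/27 + 161/27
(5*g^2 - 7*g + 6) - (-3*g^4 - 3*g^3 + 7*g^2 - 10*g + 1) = 3*g^4 + 3*g^3 - 2*g^2 + 3*g + 5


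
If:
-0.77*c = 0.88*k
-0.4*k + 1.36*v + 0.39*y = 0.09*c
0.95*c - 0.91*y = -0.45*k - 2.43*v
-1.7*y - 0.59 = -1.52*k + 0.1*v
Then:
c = -0.42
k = 0.37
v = 0.09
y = -0.02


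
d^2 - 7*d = d*(d - 7)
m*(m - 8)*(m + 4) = m^3 - 4*m^2 - 32*m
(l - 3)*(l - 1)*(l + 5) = l^3 + l^2 - 17*l + 15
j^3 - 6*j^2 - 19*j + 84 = (j - 7)*(j - 3)*(j + 4)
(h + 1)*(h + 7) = h^2 + 8*h + 7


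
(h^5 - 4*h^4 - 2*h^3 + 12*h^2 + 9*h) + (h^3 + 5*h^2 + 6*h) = h^5 - 4*h^4 - h^3 + 17*h^2 + 15*h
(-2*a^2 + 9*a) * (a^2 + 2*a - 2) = -2*a^4 + 5*a^3 + 22*a^2 - 18*a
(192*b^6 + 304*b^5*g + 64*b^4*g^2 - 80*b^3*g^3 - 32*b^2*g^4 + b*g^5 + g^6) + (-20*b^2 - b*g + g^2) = 192*b^6 + 304*b^5*g + 64*b^4*g^2 - 80*b^3*g^3 - 32*b^2*g^4 - 20*b^2 + b*g^5 - b*g + g^6 + g^2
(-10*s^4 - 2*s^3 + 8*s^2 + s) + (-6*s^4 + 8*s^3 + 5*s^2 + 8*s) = -16*s^4 + 6*s^3 + 13*s^2 + 9*s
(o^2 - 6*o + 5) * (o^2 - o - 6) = o^4 - 7*o^3 + 5*o^2 + 31*o - 30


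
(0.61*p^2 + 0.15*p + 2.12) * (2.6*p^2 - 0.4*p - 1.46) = 1.586*p^4 + 0.146*p^3 + 4.5614*p^2 - 1.067*p - 3.0952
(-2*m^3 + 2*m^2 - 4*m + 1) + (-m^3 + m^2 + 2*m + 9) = -3*m^3 + 3*m^2 - 2*m + 10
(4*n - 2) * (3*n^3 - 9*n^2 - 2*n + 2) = 12*n^4 - 42*n^3 + 10*n^2 + 12*n - 4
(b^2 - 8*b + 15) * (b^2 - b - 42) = b^4 - 9*b^3 - 19*b^2 + 321*b - 630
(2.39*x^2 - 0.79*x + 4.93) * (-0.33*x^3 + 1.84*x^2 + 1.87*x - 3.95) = -0.7887*x^5 + 4.6583*x^4 + 1.3888*x^3 - 1.8466*x^2 + 12.3396*x - 19.4735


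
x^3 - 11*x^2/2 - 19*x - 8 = (x - 8)*(x + 1/2)*(x + 2)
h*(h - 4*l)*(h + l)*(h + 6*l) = h^4 + 3*h^3*l - 22*h^2*l^2 - 24*h*l^3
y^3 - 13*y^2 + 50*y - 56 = (y - 7)*(y - 4)*(y - 2)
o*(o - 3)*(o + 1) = o^3 - 2*o^2 - 3*o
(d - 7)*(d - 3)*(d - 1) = d^3 - 11*d^2 + 31*d - 21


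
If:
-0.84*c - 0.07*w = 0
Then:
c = -0.0833333333333333*w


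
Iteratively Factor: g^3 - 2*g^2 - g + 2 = (g + 1)*(g^2 - 3*g + 2) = (g - 2)*(g + 1)*(g - 1)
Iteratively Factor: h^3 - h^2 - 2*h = (h)*(h^2 - h - 2) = h*(h - 2)*(h + 1)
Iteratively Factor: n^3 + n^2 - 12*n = (n + 4)*(n^2 - 3*n) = n*(n + 4)*(n - 3)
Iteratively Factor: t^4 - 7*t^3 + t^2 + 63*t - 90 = (t + 3)*(t^3 - 10*t^2 + 31*t - 30) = (t - 2)*(t + 3)*(t^2 - 8*t + 15) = (t - 5)*(t - 2)*(t + 3)*(t - 3)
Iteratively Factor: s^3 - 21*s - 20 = (s + 4)*(s^2 - 4*s - 5) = (s - 5)*(s + 4)*(s + 1)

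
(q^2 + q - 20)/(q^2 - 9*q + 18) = (q^2 + q - 20)/(q^2 - 9*q + 18)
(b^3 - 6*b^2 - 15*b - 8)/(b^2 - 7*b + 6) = (b^3 - 6*b^2 - 15*b - 8)/(b^2 - 7*b + 6)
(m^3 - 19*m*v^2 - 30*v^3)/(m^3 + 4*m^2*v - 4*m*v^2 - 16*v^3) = (-m^2 + 2*m*v + 15*v^2)/(-m^2 - 2*m*v + 8*v^2)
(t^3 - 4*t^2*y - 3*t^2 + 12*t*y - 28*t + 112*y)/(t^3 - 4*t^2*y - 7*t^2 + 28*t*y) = (t + 4)/t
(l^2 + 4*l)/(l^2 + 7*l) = (l + 4)/(l + 7)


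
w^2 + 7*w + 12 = (w + 3)*(w + 4)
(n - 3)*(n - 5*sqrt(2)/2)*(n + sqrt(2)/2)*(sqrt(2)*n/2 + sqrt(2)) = sqrt(2)*n^4/2 - 2*n^3 - sqrt(2)*n^3/2 - 17*sqrt(2)*n^2/4 + 2*n^2 + 5*sqrt(2)*n/4 + 12*n + 15*sqrt(2)/2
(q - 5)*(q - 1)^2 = q^3 - 7*q^2 + 11*q - 5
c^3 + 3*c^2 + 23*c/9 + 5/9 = (c + 1/3)*(c + 1)*(c + 5/3)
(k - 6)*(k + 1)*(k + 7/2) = k^3 - 3*k^2/2 - 47*k/2 - 21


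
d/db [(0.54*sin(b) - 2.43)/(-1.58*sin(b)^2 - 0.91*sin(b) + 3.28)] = (0.8532*sin(b)^2 - 7.6788*sin(b) - 0.4401)*cos(b)/(2.4964*sin(b)^4 + 2.8756*sin(b)^3 - 9.5367*sin(b)^2 - 5.9696*sin(b) + 10.7584)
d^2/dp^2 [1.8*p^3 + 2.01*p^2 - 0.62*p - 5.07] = 10.8*p + 4.02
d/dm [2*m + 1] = 2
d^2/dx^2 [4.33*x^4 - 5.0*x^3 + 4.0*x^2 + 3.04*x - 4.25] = 51.96*x^2 - 30.0*x + 8.0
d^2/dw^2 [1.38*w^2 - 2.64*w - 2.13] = 2.76000000000000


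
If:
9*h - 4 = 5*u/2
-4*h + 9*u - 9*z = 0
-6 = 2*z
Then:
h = -63/142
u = -227/71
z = -3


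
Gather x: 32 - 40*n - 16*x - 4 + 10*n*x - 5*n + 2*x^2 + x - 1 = -45*n + 2*x^2 + x*(10*n - 15) + 27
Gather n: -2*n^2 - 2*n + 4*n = -2*n^2 + 2*n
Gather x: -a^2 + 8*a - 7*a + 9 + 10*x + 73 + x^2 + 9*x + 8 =-a^2 + a + x^2 + 19*x + 90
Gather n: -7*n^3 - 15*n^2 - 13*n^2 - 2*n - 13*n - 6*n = -7*n^3 - 28*n^2 - 21*n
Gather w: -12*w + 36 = 36 - 12*w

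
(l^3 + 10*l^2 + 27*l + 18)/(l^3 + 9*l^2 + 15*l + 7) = (l^2 + 9*l + 18)/(l^2 + 8*l + 7)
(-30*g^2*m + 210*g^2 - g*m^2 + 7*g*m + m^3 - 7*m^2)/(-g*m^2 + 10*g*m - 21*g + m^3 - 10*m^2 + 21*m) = (30*g^2 + g*m - m^2)/(g*m - 3*g - m^2 + 3*m)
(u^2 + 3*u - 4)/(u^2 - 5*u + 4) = (u + 4)/(u - 4)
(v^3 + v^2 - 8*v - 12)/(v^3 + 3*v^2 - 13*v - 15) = (v^2 + 4*v + 4)/(v^2 + 6*v + 5)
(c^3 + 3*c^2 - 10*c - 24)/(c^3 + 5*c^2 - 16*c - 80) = (c^2 - c - 6)/(c^2 + c - 20)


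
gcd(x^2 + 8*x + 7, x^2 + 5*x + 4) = x + 1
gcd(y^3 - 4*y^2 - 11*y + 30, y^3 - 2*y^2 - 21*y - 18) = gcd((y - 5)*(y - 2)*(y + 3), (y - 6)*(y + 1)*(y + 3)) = y + 3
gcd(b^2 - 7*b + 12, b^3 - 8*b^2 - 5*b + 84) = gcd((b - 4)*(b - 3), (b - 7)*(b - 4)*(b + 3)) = b - 4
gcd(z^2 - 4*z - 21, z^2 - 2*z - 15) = z + 3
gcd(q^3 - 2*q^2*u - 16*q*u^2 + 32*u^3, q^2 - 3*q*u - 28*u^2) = q + 4*u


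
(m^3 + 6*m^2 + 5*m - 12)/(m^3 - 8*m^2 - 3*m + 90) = (m^2 + 3*m - 4)/(m^2 - 11*m + 30)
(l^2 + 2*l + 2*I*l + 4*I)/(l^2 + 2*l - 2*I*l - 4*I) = (l + 2*I)/(l - 2*I)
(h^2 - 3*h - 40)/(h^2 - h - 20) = (-h^2 + 3*h + 40)/(-h^2 + h + 20)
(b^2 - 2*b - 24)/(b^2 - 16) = (b - 6)/(b - 4)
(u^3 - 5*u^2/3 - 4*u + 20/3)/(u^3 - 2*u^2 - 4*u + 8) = (u - 5/3)/(u - 2)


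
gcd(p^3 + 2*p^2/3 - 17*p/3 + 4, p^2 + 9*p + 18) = p + 3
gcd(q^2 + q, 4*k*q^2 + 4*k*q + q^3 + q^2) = q^2 + q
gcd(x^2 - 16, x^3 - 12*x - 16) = x - 4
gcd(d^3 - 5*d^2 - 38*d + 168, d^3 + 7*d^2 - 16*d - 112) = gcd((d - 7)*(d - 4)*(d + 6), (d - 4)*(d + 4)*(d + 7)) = d - 4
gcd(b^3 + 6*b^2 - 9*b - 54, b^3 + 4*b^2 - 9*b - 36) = b^2 - 9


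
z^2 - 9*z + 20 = (z - 5)*(z - 4)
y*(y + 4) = y^2 + 4*y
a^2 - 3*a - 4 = (a - 4)*(a + 1)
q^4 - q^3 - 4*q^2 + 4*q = q*(q - 2)*(q - 1)*(q + 2)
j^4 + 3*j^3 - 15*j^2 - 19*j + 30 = (j - 3)*(j - 1)*(j + 2)*(j + 5)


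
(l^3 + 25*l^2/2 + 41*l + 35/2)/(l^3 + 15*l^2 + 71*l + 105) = (l + 1/2)/(l + 3)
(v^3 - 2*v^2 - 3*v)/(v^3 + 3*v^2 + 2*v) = (v - 3)/(v + 2)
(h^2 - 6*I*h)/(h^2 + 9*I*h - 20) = h*(h - 6*I)/(h^2 + 9*I*h - 20)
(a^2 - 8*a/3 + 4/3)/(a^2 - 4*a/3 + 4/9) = 3*(a - 2)/(3*a - 2)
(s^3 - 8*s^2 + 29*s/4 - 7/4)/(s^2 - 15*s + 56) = (s^2 - s + 1/4)/(s - 8)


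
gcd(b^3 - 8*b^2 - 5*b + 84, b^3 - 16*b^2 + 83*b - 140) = b^2 - 11*b + 28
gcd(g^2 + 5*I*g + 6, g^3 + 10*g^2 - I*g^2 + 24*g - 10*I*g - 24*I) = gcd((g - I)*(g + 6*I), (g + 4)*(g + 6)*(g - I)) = g - I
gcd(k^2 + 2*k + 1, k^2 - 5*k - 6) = k + 1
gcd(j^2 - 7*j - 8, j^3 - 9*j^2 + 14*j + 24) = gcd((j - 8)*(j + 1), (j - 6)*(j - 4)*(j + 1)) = j + 1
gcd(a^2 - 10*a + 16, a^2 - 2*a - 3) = 1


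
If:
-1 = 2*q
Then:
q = -1/2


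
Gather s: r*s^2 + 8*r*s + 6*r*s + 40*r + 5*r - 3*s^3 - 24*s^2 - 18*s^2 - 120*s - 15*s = 45*r - 3*s^3 + s^2*(r - 42) + s*(14*r - 135)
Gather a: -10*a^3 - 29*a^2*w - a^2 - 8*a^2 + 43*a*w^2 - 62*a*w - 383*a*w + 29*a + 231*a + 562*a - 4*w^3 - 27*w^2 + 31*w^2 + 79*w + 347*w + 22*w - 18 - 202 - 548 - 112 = -10*a^3 + a^2*(-29*w - 9) + a*(43*w^2 - 445*w + 822) - 4*w^3 + 4*w^2 + 448*w - 880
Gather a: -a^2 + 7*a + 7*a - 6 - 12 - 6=-a^2 + 14*a - 24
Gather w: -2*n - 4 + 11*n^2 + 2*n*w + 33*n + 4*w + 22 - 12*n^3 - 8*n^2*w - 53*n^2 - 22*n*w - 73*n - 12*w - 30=-12*n^3 - 42*n^2 - 42*n + w*(-8*n^2 - 20*n - 8) - 12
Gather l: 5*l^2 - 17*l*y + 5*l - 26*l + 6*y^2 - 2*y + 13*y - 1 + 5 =5*l^2 + l*(-17*y - 21) + 6*y^2 + 11*y + 4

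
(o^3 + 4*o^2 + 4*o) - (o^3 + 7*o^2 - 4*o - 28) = -3*o^2 + 8*o + 28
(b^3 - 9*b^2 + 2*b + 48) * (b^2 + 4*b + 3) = b^5 - 5*b^4 - 31*b^3 + 29*b^2 + 198*b + 144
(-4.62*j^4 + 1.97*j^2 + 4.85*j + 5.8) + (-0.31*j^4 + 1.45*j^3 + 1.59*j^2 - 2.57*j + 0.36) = -4.93*j^4 + 1.45*j^3 + 3.56*j^2 + 2.28*j + 6.16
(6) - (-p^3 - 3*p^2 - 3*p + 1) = p^3 + 3*p^2 + 3*p + 5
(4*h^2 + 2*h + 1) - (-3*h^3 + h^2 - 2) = 3*h^3 + 3*h^2 + 2*h + 3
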